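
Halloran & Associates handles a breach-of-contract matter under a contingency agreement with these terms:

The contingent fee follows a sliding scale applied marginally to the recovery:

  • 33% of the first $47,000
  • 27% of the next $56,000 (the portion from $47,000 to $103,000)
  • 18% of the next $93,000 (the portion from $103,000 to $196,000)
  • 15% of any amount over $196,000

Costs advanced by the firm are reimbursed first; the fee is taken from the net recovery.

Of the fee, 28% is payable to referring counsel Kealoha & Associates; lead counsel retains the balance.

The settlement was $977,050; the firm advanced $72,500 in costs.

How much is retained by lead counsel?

Fee base (net of costs): $977,050 − $72,500 = $904,550
First $47,000 at 33% = $15,510.00
Next $56,000 at 27% = $15,120.00
Next $93,000 at 18% = $16,740.00
Remaining $708,550 at 15% = $106,282.50
Fee: $15,510.00 + $15,120.00 + $16,740.00 + $106,282.50 = $153,652.50
Referral share: 28% of $153,652.50 = $43,022.70; lead counsel retains $153,652.50 − $43,022.70 = $110,629.80.

$110,629.80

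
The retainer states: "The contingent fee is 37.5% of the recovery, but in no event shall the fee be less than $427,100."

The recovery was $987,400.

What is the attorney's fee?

37.5% of $987,400 = $370,275.00
That is below the $427,100 minimum, so the minimum applies.

$427,100.00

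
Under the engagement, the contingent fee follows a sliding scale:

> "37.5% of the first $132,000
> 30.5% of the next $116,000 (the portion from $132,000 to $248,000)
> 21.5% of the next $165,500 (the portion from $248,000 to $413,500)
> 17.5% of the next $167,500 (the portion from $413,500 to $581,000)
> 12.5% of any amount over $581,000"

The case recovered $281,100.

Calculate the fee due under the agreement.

First $132,000 at 37.5% = $49,500.00
Next $116,000 at 30.5% = $35,380.00
Remaining $33,100 at 21.5% = $7,116.50
Fee: $49,500.00 + $35,380.00 + $7,116.50 = $91,996.50

$91,996.50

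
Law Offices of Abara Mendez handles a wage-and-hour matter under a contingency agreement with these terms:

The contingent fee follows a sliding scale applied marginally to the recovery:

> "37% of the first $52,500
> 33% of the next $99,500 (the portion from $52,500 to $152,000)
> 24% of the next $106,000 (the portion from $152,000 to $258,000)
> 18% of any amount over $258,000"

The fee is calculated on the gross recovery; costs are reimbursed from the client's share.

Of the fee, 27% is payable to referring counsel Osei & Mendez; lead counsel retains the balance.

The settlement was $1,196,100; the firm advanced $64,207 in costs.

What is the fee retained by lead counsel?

$179,987.34

Fee base is the gross recovery, $1,196,100; costs are reimbursed separately.
First $52,500 at 37% = $19,425.00
Next $99,500 at 33% = $32,835.00
Next $106,000 at 24% = $25,440.00
Remaining $938,100 at 18% = $168,858.00
Fee: $19,425.00 + $32,835.00 + $25,440.00 + $168,858.00 = $246,558.00
Referral share: 27% of $246,558.00 = $66,570.66; lead counsel retains $246,558.00 − $66,570.66 = $179,987.34.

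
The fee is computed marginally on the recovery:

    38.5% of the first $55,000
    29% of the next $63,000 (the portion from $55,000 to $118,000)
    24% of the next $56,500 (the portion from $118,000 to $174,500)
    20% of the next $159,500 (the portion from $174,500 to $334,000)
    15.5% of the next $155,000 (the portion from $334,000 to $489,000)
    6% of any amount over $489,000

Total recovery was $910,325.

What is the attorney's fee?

$134,209.50

First $55,000 at 38.5% = $21,175.00
Next $63,000 at 29% = $18,270.00
Next $56,500 at 24% = $13,560.00
Next $159,500 at 20% = $31,900.00
Next $155,000 at 15.5% = $24,025.00
Remaining $421,325 at 6% = $25,279.50
Fee: $21,175.00 + $18,270.00 + $13,560.00 + $31,900.00 + $24,025.00 + $25,279.50 = $134,209.50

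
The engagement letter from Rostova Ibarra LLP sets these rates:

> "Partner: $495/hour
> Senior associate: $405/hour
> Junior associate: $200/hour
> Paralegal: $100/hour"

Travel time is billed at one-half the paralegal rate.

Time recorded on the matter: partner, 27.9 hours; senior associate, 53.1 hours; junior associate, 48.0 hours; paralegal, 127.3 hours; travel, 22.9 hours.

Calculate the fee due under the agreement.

$58,791.00

Partner: 27.9 × $495 = $13,810.50
Senior associate: 53.1 × $405 = $21,505.50
Junior associate: 48.0 × $200 = $9,600.00
Paralegal: 127.3 × $100 = $12,730.00
Subtotal: $13,810.50 + $21,505.50 + $9,600.00 + $12,730.00 = $57,646.00
Travel: 22.9 × ($100 ÷ 2) = 22.9 × $50.00 = $1,145.00
Total: $57,646.00 + $1,145.00 = $58,791.00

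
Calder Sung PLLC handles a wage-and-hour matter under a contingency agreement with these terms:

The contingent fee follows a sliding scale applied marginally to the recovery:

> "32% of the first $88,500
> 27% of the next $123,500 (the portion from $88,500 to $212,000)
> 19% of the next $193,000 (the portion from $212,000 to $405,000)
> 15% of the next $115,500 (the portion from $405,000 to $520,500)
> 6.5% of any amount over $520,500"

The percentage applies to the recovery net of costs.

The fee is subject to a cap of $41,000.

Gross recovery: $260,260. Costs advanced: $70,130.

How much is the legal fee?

$41,000.00

Fee base (net of costs): $260,260 − $70,130 = $190,130
First $88,500 at 32% = $28,320.00
Remaining $101,630 at 27% = $27,440.10
Fee: $28,320.00 + $27,440.10 = $55,760.10
$55,760.10 exceeds the $41,000 cap, so the fee is capped at $41,000.00.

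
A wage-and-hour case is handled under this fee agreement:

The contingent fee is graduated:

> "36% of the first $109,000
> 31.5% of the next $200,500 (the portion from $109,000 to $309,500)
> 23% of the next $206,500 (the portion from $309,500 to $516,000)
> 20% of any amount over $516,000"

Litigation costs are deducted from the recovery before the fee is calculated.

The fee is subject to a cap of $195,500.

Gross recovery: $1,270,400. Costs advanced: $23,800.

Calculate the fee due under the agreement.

$195,500.00

Fee base (net of costs): $1,270,400 − $23,800 = $1,246,600
First $109,000 at 36% = $39,240.00
Next $200,500 at 31.5% = $63,157.50
Next $206,500 at 23% = $47,495.00
Remaining $730,600 at 20% = $146,120.00
Fee: $39,240.00 + $63,157.50 + $47,495.00 + $146,120.00 = $296,012.50
$296,012.50 exceeds the $195,500 cap, so the fee is capped at $195,500.00.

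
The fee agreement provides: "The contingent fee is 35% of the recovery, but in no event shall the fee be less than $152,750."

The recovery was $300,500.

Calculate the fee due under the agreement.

$152,750.00

35% of $300,500 = $105,175.00
That is below the $152,750 minimum, so the minimum applies.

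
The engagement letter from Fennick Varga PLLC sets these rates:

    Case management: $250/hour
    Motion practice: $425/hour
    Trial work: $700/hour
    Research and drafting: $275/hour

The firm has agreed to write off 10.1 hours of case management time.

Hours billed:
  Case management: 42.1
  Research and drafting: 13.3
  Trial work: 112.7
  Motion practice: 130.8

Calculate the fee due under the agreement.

$146,137.50

Case management: 42.1 × $250 = $10,525.00
Motion practice: 130.8 × $425 = $55,590.00
Trial work: 112.7 × $700 = $78,890.00
Research and drafting: 13.3 × $275 = $3,657.50
Subtotal: $148,662.50
Write-off: 10.1 × $250 = $2,525.00
Total: $148,662.50 − $2,525.00 = $146,137.50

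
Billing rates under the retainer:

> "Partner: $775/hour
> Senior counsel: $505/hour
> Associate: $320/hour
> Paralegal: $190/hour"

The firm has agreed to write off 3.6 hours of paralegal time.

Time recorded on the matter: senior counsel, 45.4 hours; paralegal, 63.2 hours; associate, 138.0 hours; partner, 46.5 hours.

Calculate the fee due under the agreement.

$114,448.50

Partner: 46.5 × $775 = $36,037.50
Senior counsel: 45.4 × $505 = $22,927.00
Associate: 138.0 × $320 = $44,160.00
Paralegal: 63.2 × $190 = $12,008.00
Subtotal: $115,132.50
Write-off: 3.6 × $190 = $684.00
Total: $115,132.50 − $684.00 = $114,448.50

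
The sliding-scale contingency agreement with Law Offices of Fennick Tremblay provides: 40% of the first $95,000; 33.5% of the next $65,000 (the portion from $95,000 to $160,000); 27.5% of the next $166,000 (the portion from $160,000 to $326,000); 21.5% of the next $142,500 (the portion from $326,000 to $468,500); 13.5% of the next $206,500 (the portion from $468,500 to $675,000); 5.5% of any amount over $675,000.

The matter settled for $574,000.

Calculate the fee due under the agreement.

$150,305.00

First $95,000 at 40% = $38,000.00
Next $65,000 at 33.5% = $21,775.00
Next $166,000 at 27.5% = $45,650.00
Next $142,500 at 21.5% = $30,637.50
Remaining $105,500 at 13.5% = $14,242.50
Fee: $38,000.00 + $21,775.00 + $45,650.00 + $30,637.50 + $14,242.50 = $150,305.00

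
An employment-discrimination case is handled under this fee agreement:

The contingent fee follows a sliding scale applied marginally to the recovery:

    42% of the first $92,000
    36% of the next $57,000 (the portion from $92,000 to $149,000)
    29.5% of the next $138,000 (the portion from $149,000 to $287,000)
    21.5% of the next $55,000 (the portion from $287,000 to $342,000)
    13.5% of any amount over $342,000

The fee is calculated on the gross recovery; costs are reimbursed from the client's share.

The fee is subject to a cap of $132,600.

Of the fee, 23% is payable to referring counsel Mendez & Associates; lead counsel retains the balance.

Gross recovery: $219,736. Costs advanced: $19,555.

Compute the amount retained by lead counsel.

Fee base is the gross recovery, $219,736; costs are reimbursed separately.
First $92,000 at 42% = $38,640.00
Next $57,000 at 36% = $20,520.00
Remaining $70,736 at 29.5% = $20,867.12
Fee: $38,640.00 + $20,520.00 + $20,867.12 = $80,027.12
$80,027.12 is under the $132,600 cap.
Referral share: 23% of $80,027.12 = $18,406.24; lead counsel retains $80,027.12 − $18,406.24 = $61,620.88.

$61,620.88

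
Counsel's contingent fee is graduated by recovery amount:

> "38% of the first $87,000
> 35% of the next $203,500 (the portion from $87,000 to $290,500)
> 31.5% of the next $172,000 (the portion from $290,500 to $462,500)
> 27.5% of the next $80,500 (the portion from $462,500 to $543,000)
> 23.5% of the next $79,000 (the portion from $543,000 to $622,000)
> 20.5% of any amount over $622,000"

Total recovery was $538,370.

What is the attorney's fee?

$179,329.25

First $87,000 at 38% = $33,060.00
Next $203,500 at 35% = $71,225.00
Next $172,000 at 31.5% = $54,180.00
Remaining $75,870 at 27.5% = $20,864.25
Fee: $33,060.00 + $71,225.00 + $54,180.00 + $20,864.25 = $179,329.25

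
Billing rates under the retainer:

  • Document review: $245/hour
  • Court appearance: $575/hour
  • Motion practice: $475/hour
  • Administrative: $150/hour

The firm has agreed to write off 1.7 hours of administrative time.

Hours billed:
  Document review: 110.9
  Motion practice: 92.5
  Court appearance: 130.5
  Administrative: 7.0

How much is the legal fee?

Document review: 110.9 × $245 = $27,170.50
Court appearance: 130.5 × $575 = $75,037.50
Motion practice: 92.5 × $475 = $43,937.50
Administrative: 7.0 × $150 = $1,050.00
Subtotal: $147,195.50
Write-off: 1.7 × $150 = $255.00
Total: $147,195.50 − $255.00 = $146,940.50

$146,940.50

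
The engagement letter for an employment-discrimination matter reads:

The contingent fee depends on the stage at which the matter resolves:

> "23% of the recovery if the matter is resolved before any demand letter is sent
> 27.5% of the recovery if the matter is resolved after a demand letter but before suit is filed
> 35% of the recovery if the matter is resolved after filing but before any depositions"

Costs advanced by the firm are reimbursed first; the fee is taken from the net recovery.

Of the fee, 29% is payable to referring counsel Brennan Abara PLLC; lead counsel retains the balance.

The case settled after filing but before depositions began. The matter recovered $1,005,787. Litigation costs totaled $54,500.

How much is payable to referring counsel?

Fee base (net of costs): $1,005,787 − $54,500 = $951,287
The matter settled after filing but before depositions began, so the 35% rate applies.
$951,287 × 35% = $332,950.45
Referral share: 29% of $332,950.45 = $96,555.63; lead counsel retains $332,950.45 − $96,555.63 = $236,394.82.

$96,555.63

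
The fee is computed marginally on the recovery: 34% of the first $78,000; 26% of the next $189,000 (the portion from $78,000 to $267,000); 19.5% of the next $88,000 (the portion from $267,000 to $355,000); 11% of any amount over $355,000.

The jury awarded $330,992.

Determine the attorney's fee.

First $78,000 at 34% = $26,520.00
Next $189,000 at 26% = $49,140.00
Remaining $63,992 at 19.5% = $12,478.44
Fee: $26,520.00 + $49,140.00 + $12,478.44 = $88,138.44

$88,138.44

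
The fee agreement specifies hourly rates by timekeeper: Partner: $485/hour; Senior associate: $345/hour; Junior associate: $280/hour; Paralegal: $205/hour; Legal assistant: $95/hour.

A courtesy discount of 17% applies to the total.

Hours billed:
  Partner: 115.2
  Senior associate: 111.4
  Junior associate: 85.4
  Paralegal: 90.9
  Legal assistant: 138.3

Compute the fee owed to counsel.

$124,491.70

Partner: 115.2 × $485 = $55,872.00
Senior associate: 111.4 × $345 = $38,433.00
Junior associate: 85.4 × $280 = $23,912.00
Paralegal: 90.9 × $205 = $18,634.50
Legal assistant: 138.3 × $95 = $13,138.50
Subtotal: $149,990.00
Less 17% discount: −$25,498.30
Total: $149,990.00 − $25,498.30 = $124,491.70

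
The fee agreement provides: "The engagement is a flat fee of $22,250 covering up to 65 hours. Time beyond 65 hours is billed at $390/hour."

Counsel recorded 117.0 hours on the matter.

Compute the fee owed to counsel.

$42,530.00

Flat fee: $22,250.00
Excess hours: 117.0 − 65 = 52.0
Overrun: 52.0 × $390 = $20,280.00
Total: $22,250.00 + $20,280.00 = $42,530.00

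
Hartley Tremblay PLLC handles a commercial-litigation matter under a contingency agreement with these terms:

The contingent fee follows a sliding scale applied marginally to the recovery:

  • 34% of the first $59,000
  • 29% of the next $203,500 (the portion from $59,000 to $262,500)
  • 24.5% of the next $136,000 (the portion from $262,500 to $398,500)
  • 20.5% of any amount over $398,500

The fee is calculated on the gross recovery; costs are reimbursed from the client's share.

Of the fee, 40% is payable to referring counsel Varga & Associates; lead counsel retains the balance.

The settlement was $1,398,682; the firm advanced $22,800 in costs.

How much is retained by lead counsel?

$190,459.39

Fee base is the gross recovery, $1,398,682; costs are reimbursed separately.
First $59,000 at 34% = $20,060.00
Next $203,500 at 29% = $59,015.00
Next $136,000 at 24.5% = $33,320.00
Remaining $1,000,182 at 20.5% = $205,037.31
Fee: $20,060.00 + $59,015.00 + $33,320.00 + $205,037.31 = $317,432.31
Referral share: 40% of $317,432.31 = $126,972.92; lead counsel retains $317,432.31 − $126,972.92 = $190,459.39.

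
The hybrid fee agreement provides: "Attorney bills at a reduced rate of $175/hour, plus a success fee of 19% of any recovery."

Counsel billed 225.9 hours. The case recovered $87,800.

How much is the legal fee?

Hourly: 225.9 × $175 = $39,532.50
Success fee: 19% of $87,800 = $16,682.00
Total: $39,532.50 + $16,682.00 = $56,214.50

$56,214.50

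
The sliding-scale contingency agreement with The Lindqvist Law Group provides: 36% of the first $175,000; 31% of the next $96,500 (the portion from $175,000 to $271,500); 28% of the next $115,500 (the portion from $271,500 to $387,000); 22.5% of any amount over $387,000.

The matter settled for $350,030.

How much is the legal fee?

First $175,000 at 36% = $63,000.00
Next $96,500 at 31% = $29,915.00
Remaining $78,530 at 28% = $21,988.40
Fee: $63,000.00 + $29,915.00 + $21,988.40 = $114,903.40

$114,903.40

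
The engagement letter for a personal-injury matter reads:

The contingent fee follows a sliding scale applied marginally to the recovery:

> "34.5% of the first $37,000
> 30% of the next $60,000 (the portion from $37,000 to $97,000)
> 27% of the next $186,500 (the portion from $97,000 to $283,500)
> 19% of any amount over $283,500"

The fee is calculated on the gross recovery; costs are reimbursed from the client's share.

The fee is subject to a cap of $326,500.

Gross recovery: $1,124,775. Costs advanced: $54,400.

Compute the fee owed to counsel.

Fee base is the gross recovery, $1,124,775; costs are reimbursed separately.
First $37,000 at 34.5% = $12,765.00
Next $60,000 at 30% = $18,000.00
Next $186,500 at 27% = $50,355.00
Remaining $841,275 at 19% = $159,842.25
Fee: $12,765.00 + $18,000.00 + $50,355.00 + $159,842.25 = $240,962.25
$240,962.25 is under the $326,500 cap.

$240,962.25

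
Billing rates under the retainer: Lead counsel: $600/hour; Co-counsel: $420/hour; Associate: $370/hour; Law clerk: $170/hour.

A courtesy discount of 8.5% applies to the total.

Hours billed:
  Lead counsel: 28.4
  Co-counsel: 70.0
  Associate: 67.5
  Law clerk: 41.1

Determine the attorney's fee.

$71,737.83

Lead counsel: 28.4 × $600 = $17,040.00
Co-counsel: 70.0 × $420 = $29,400.00
Associate: 67.5 × $370 = $24,975.00
Law clerk: 41.1 × $170 = $6,987.00
Subtotal: $78,402.00
Less 8.5% discount: −$6,664.17
Total: $78,402.00 − $6,664.17 = $71,737.83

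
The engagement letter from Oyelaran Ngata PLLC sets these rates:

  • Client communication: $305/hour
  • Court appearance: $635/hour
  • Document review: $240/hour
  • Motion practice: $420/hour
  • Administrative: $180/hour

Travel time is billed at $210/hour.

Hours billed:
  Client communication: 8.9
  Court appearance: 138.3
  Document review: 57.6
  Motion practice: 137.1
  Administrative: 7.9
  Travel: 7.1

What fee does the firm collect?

$164,854.00

Client communication: 8.9 × $305 = $2,714.50
Court appearance: 138.3 × $635 = $87,820.50
Document review: 57.6 × $240 = $13,824.00
Motion practice: 137.1 × $420 = $57,582.00
Administrative: 7.9 × $180 = $1,422.00
Subtotal: $2,714.50 + $87,820.50 + $13,824.00 + $57,582.00 + $1,422.00 = $163,363.00
Travel: 7.1 × $210 = $1,491.00
Total: $163,363.00 + $1,491.00 = $164,854.00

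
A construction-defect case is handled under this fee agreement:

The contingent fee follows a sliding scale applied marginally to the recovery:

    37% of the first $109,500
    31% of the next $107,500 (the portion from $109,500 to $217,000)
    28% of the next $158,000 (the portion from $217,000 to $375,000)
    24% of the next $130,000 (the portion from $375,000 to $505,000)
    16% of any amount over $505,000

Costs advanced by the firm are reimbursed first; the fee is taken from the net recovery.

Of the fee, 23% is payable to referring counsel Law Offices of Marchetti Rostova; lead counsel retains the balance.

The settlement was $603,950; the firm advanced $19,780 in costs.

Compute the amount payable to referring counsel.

Fee base (net of costs): $603,950 − $19,780 = $584,170
First $109,500 at 37% = $40,515.00
Next $107,500 at 31% = $33,325.00
Next $158,000 at 28% = $44,240.00
Next $130,000 at 24% = $31,200.00
Remaining $79,170 at 16% = $12,667.20
Fee: $40,515.00 + $33,325.00 + $44,240.00 + $31,200.00 + $12,667.20 = $161,947.20
Referral share: 23% of $161,947.20 = $37,247.86; lead counsel retains $161,947.20 − $37,247.86 = $124,699.34.

$37,247.86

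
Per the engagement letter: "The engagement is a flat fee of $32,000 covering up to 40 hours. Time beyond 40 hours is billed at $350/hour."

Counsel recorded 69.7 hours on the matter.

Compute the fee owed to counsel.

$42,395.00

Flat fee: $32,000.00
Excess hours: 69.7 − 40 = 29.7
Overrun: 29.7 × $350 = $10,395.00
Total: $32,000.00 + $10,395.00 = $42,395.00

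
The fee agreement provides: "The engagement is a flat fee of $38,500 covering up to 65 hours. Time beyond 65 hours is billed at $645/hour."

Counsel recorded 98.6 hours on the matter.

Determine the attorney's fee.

$60,172.00

Flat fee: $38,500.00
Excess hours: 98.6 − 65 = 33.6
Overrun: 33.6 × $645 = $21,672.00
Total: $38,500.00 + $21,672.00 = $60,172.00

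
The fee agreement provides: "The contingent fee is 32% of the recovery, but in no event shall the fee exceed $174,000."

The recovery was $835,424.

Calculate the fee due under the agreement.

32% of $835,424 = $267,335.68
That exceeds the $174,000 cap, so the fee is capped at $174,000.

$174,000.00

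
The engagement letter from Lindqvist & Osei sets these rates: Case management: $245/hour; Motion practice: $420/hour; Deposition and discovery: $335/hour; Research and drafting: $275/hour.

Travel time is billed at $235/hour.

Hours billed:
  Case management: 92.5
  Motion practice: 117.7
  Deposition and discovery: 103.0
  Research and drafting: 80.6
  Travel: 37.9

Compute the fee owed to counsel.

$137,673.00

Case management: 92.5 × $245 = $22,662.50
Motion practice: 117.7 × $420 = $49,434.00
Deposition and discovery: 103.0 × $335 = $34,505.00
Research and drafting: 80.6 × $275 = $22,165.00
Subtotal: $22,662.50 + $49,434.00 + $34,505.00 + $22,165.00 = $128,766.50
Travel: 37.9 × $235 = $8,906.50
Total: $128,766.50 + $8,906.50 = $137,673.00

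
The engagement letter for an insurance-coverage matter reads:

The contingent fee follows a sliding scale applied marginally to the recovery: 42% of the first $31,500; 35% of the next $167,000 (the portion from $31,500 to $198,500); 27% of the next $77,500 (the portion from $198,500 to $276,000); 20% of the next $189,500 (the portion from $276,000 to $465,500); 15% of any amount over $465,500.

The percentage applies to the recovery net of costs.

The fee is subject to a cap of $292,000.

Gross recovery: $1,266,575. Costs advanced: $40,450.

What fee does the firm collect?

Fee base (net of costs): $1,266,575 − $40,450 = $1,226,125
First $31,500 at 42% = $13,230.00
Next $167,000 at 35% = $58,450.00
Next $77,500 at 27% = $20,925.00
Next $189,500 at 20% = $37,900.00
Remaining $760,625 at 15% = $114,093.75
Fee: $13,230.00 + $58,450.00 + $20,925.00 + $37,900.00 + $114,093.75 = $244,598.75
$244,598.75 is under the $292,000 cap.

$244,598.75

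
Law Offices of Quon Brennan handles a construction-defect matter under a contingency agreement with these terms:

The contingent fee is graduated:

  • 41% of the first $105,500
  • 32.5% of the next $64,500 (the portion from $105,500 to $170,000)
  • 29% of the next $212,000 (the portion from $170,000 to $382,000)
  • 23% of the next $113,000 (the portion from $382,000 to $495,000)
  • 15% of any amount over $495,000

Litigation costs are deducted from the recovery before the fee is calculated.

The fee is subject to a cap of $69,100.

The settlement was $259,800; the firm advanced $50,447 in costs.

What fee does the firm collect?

$69,100.00

Fee base (net of costs): $259,800 − $50,447 = $209,353
First $105,500 at 41% = $43,255.00
Next $64,500 at 32.5% = $20,962.50
Remaining $39,353 at 29% = $11,412.37
Fee: $43,255.00 + $20,962.50 + $11,412.37 = $75,629.87
$75,629.87 exceeds the $69,100 cap, so the fee is capped at $69,100.00.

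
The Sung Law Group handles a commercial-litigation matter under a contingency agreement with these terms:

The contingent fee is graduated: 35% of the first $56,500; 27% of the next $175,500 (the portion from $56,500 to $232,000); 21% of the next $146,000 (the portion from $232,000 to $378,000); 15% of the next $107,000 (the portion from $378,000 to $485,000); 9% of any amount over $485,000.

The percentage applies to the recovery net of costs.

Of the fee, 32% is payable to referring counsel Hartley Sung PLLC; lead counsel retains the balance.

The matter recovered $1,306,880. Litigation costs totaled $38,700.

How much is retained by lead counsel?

Fee base (net of costs): $1,306,880 − $38,700 = $1,268,180
First $56,500 at 35% = $19,775.00
Next $175,500 at 27% = $47,385.00
Next $146,000 at 21% = $30,660.00
Next $107,000 at 15% = $16,050.00
Remaining $783,180 at 9% = $70,486.20
Fee: $19,775.00 + $47,385.00 + $30,660.00 + $16,050.00 + $70,486.20 = $184,356.20
Referral share: 32% of $184,356.20 = $58,993.98; lead counsel retains $184,356.20 − $58,993.98 = $125,362.22.

$125,362.22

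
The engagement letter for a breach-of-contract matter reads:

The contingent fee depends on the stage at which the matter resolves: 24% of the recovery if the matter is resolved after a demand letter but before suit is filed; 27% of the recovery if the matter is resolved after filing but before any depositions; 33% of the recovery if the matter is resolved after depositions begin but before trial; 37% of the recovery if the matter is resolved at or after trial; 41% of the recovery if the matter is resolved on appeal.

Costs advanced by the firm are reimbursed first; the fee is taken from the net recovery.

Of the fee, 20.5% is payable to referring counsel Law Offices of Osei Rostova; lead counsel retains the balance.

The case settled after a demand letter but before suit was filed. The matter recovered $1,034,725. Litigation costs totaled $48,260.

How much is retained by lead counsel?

$188,217.52

Fee base (net of costs): $1,034,725 − $48,260 = $986,465
The matter settled after a demand letter but before suit was filed, so the 24% rate applies.
$986,465 × 24% = $236,751.60
Referral share: 20.5% of $236,751.60 = $48,534.08; lead counsel retains $236,751.60 − $48,534.08 = $188,217.52.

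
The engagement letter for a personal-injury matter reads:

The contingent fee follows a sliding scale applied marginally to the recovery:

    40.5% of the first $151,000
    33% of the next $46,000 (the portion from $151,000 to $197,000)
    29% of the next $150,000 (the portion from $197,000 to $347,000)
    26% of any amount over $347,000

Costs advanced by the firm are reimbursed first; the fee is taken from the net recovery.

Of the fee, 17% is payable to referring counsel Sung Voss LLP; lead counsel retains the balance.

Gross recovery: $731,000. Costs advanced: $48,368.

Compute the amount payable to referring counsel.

Fee base (net of costs): $731,000 − $48,368 = $682,632
First $151,000 at 40.5% = $61,155.00
Next $46,000 at 33% = $15,180.00
Next $150,000 at 29% = $43,500.00
Remaining $335,632 at 26% = $87,264.32
Fee: $61,155.00 + $15,180.00 + $43,500.00 + $87,264.32 = $207,099.32
Referral share: 17% of $207,099.32 = $35,206.88; lead counsel retains $207,099.32 − $35,206.88 = $171,892.44.

$35,206.88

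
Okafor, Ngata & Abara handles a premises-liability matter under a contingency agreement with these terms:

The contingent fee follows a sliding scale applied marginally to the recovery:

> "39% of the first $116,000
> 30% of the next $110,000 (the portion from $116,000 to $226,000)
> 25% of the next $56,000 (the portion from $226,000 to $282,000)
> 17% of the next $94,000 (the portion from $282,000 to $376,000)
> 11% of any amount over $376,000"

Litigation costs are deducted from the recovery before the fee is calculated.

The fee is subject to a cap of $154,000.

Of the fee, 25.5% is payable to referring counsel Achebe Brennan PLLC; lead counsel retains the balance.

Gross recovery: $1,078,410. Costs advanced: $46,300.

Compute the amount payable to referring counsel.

$39,270.00

Fee base (net of costs): $1,078,410 − $46,300 = $1,032,110
First $116,000 at 39% = $45,240.00
Next $110,000 at 30% = $33,000.00
Next $56,000 at 25% = $14,000.00
Next $94,000 at 17% = $15,980.00
Remaining $656,110 at 11% = $72,172.10
Fee: $45,240.00 + $33,000.00 + $14,000.00 + $15,980.00 + $72,172.10 = $180,392.10
$180,392.10 exceeds the $154,000 cap, so the fee is capped at $154,000.00.
Referral share: 25.5% of $154,000.00 = $39,270.00; lead counsel retains $154,000.00 − $39,270.00 = $114,730.00.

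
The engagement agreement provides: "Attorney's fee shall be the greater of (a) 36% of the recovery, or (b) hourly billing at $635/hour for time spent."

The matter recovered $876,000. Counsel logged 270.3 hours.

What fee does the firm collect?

$315,360.00

(a) 36% of $876,000 = $315,360.00
(b) 270.3 × $635 = $171,640.50
The greater is (a): $315,360.00.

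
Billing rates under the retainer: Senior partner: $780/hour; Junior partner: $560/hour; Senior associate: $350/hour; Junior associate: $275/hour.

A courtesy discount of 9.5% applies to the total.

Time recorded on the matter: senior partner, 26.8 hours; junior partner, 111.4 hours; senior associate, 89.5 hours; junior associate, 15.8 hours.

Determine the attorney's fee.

Senior partner: 26.8 × $780 = $20,904.00
Junior partner: 111.4 × $560 = $62,384.00
Senior associate: 89.5 × $350 = $31,325.00
Junior associate: 15.8 × $275 = $4,345.00
Subtotal: $118,958.00
Less 9.5% discount: −$11,301.01
Total: $118,958.00 − $11,301.01 = $107,656.99

$107,656.99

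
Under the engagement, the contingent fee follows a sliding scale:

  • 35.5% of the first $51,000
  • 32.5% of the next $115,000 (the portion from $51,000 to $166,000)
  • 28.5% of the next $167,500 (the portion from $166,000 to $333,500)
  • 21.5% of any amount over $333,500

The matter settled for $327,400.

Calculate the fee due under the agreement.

$101,479.00

First $51,000 at 35.5% = $18,105.00
Next $115,000 at 32.5% = $37,375.00
Remaining $161,400 at 28.5% = $45,999.00
Fee: $18,105.00 + $37,375.00 + $45,999.00 = $101,479.00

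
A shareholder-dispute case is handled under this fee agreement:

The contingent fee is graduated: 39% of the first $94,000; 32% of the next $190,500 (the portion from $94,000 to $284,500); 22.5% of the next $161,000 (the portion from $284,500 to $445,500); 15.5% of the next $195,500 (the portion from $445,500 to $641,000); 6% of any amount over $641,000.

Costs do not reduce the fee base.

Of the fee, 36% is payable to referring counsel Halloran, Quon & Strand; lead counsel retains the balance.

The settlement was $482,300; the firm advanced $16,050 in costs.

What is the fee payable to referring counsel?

$50,237.64

Fee base is the gross recovery, $482,300; costs are reimbursed separately.
First $94,000 at 39% = $36,660.00
Next $190,500 at 32% = $60,960.00
Next $161,000 at 22.5% = $36,225.00
Remaining $36,800 at 15.5% = $5,704.00
Fee: $36,660.00 + $60,960.00 + $36,225.00 + $5,704.00 = $139,549.00
Referral share: 36% of $139,549.00 = $50,237.64; lead counsel retains $139,549.00 − $50,237.64 = $89,311.36.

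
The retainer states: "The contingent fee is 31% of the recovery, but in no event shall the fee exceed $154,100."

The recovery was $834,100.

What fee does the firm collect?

31% of $834,100 = $258,571.00
That exceeds the $154,100 cap, so the fee is capped at $154,100.

$154,100.00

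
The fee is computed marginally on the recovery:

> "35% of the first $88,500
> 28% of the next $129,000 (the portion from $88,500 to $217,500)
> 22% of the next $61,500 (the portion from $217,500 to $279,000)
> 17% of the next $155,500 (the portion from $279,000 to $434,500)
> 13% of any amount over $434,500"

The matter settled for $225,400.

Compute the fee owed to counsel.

First $88,500 at 35% = $30,975.00
Next $129,000 at 28% = $36,120.00
Remaining $7,900 at 22% = $1,738.00
Fee: $30,975.00 + $36,120.00 + $1,738.00 = $68,833.00

$68,833.00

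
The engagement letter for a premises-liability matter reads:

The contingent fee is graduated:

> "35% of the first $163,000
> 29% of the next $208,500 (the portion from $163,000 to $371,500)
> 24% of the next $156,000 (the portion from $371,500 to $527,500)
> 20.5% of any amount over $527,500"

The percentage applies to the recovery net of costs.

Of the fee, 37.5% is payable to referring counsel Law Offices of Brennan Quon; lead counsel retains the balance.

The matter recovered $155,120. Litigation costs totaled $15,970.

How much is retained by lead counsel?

Fee base (net of costs): $155,120 − $15,970 = $139,150
First $139,150 at 35% = $48,702.50
Referral share: 37.5% of $48,702.50 = $18,263.44; lead counsel retains $48,702.50 − $18,263.44 = $30,439.06.

$30,439.06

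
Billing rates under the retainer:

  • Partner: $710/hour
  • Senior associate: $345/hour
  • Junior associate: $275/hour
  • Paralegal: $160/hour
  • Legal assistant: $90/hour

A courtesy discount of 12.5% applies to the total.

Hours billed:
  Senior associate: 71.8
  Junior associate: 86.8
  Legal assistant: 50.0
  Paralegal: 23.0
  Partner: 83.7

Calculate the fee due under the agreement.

$101,717.00

Partner: 83.7 × $710 = $59,427.00
Senior associate: 71.8 × $345 = $24,771.00
Junior associate: 86.8 × $275 = $23,870.00
Paralegal: 23.0 × $160 = $3,680.00
Legal assistant: 50.0 × $90 = $4,500.00
Subtotal: $116,248.00
Less 12.5% discount: −$14,531.00
Total: $116,248.00 − $14,531.00 = $101,717.00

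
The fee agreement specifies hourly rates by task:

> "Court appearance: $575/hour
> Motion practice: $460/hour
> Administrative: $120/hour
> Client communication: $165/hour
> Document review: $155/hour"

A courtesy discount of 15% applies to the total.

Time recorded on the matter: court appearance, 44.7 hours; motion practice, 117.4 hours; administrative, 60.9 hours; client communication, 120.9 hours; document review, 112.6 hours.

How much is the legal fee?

$105,753.60

Court appearance: 44.7 × $575 = $25,702.50
Motion practice: 117.4 × $460 = $54,004.00
Administrative: 60.9 × $120 = $7,308.00
Client communication: 120.9 × $165 = $19,948.50
Document review: 112.6 × $155 = $17,453.00
Subtotal: $124,416.00
Less 15% discount: −$18,662.40
Total: $124,416.00 − $18,662.40 = $105,753.60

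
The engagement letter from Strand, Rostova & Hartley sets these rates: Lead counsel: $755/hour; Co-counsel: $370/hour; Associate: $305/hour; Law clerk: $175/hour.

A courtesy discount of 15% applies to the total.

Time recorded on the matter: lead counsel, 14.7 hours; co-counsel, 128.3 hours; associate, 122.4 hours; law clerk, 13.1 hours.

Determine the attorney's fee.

Lead counsel: 14.7 × $755 = $11,098.50
Co-counsel: 128.3 × $370 = $47,471.00
Associate: 122.4 × $305 = $37,332.00
Law clerk: 13.1 × $175 = $2,292.50
Subtotal: $98,194.00
Less 15% discount: −$14,729.10
Total: $98,194.00 − $14,729.10 = $83,464.90

$83,464.90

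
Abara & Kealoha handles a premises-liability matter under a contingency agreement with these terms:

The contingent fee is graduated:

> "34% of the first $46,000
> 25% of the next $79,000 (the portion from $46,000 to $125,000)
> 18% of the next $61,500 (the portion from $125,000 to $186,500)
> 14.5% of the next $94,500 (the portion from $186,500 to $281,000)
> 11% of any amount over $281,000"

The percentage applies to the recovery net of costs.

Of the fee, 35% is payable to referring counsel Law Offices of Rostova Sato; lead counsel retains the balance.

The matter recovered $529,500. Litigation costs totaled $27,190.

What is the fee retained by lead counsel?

$54,929.29

Fee base (net of costs): $529,500 − $27,190 = $502,310
First $46,000 at 34% = $15,640.00
Next $79,000 at 25% = $19,750.00
Next $61,500 at 18% = $11,070.00
Next $94,500 at 14.5% = $13,702.50
Remaining $221,310 at 11% = $24,344.10
Fee: $15,640.00 + $19,750.00 + $11,070.00 + $13,702.50 + $24,344.10 = $84,506.60
Referral share: 35% of $84,506.60 = $29,577.31; lead counsel retains $84,506.60 − $29,577.31 = $54,929.29.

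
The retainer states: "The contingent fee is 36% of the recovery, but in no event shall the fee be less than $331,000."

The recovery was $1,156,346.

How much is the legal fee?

36% of $1,156,346 = $416,284.56
That exceeds the $331,000 minimum.

$416,284.56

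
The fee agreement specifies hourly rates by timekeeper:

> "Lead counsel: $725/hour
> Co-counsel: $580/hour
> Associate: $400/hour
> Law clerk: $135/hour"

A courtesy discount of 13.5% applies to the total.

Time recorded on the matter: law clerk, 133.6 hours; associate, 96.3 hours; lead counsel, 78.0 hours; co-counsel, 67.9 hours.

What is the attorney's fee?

Lead counsel: 78.0 × $725 = $56,550.00
Co-counsel: 67.9 × $580 = $39,382.00
Associate: 96.3 × $400 = $38,520.00
Law clerk: 133.6 × $135 = $18,036.00
Subtotal: $152,488.00
Less 13.5% discount: −$20,585.88
Total: $152,488.00 − $20,585.88 = $131,902.12

$131,902.12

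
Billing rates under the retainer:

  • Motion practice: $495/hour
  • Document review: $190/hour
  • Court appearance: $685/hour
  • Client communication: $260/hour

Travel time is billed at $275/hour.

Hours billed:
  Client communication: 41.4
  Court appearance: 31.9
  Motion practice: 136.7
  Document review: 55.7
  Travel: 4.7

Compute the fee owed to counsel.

$112,157.50

Motion practice: 136.7 × $495 = $67,666.50
Document review: 55.7 × $190 = $10,583.00
Court appearance: 31.9 × $685 = $21,851.50
Client communication: 41.4 × $260 = $10,764.00
Subtotal: $67,666.50 + $10,583.00 + $21,851.50 + $10,764.00 = $110,865.00
Travel: 4.7 × $275 = $1,292.50
Total: $110,865.00 + $1,292.50 = $112,157.50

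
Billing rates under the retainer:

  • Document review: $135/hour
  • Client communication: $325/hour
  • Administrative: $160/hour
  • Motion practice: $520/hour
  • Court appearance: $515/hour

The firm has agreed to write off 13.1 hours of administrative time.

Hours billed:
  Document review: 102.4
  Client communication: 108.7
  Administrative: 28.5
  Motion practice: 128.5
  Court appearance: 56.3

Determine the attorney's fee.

Document review: 102.4 × $135 = $13,824.00
Client communication: 108.7 × $325 = $35,327.50
Administrative: 28.5 × $160 = $4,560.00
Motion practice: 128.5 × $520 = $66,820.00
Court appearance: 56.3 × $515 = $28,994.50
Subtotal: $149,526.00
Write-off: 13.1 × $160 = $2,096.00
Total: $149,526.00 − $2,096.00 = $147,430.00

$147,430.00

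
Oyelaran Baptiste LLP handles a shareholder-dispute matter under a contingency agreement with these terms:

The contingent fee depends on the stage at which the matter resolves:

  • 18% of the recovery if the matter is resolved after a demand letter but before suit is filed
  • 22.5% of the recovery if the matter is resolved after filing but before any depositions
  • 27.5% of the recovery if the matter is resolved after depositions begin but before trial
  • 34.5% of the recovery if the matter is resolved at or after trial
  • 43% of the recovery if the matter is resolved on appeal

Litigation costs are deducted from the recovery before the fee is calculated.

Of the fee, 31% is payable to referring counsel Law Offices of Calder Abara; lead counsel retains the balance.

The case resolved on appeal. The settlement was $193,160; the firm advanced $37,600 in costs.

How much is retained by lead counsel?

$46,154.65

Fee base (net of costs): $193,160 − $37,600 = $155,560
The matter resolved on appeal, so the 43% rate applies.
$155,560 × 43% = $66,890.80
Referral share: 31% of $66,890.80 = $20,736.15; lead counsel retains $66,890.80 − $20,736.15 = $46,154.65.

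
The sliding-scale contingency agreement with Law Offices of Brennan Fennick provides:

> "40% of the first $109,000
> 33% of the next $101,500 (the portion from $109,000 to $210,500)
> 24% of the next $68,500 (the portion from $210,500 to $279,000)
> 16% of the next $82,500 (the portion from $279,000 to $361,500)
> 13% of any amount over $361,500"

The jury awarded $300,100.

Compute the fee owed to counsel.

$96,911.00

First $109,000 at 40% = $43,600.00
Next $101,500 at 33% = $33,495.00
Next $68,500 at 24% = $16,440.00
Remaining $21,100 at 16% = $3,376.00
Fee: $43,600.00 + $33,495.00 + $16,440.00 + $3,376.00 = $96,911.00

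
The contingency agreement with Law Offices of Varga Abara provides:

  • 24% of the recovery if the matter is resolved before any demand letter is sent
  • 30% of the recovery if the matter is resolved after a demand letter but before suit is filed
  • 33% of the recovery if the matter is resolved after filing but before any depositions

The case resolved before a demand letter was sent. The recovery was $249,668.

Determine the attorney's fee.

$59,920.32

The matter resolved before a demand letter was sent, so the 24% rate applies.
$249,668 × 24% = $59,920.32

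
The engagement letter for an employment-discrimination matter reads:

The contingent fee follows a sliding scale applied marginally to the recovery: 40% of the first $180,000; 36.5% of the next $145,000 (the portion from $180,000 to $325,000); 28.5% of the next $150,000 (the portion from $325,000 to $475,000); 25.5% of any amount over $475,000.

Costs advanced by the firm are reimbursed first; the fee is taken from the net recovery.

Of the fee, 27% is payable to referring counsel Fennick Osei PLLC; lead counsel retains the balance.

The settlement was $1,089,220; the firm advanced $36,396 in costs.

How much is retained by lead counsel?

Fee base (net of costs): $1,089,220 − $36,396 = $1,052,824
First $180,000 at 40% = $72,000.00
Next $145,000 at 36.5% = $52,925.00
Next $150,000 at 28.5% = $42,750.00
Remaining $577,824 at 25.5% = $147,345.12
Fee: $72,000.00 + $52,925.00 + $42,750.00 + $147,345.12 = $315,020.12
Referral share: 27% of $315,020.12 = $85,055.43; lead counsel retains $315,020.12 − $85,055.43 = $229,964.69.

$229,964.69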